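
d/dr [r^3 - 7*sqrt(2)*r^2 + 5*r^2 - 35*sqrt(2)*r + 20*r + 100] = 3*r^2 - 14*sqrt(2)*r + 10*r - 35*sqrt(2) + 20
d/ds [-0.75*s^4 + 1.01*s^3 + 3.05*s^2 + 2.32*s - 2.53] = -3.0*s^3 + 3.03*s^2 + 6.1*s + 2.32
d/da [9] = 0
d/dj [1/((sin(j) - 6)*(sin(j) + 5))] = (-sin(2*j) + cos(j))/((sin(j) - 6)^2*(sin(j) + 5)^2)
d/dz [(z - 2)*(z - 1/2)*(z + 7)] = 3*z^2 + 9*z - 33/2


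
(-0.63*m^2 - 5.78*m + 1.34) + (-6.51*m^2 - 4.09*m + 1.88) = -7.14*m^2 - 9.87*m + 3.22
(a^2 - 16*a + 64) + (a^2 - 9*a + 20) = 2*a^2 - 25*a + 84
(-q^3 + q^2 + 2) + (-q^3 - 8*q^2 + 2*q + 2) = -2*q^3 - 7*q^2 + 2*q + 4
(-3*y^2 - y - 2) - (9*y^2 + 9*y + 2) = -12*y^2 - 10*y - 4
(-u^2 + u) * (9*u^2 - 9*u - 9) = -9*u^4 + 18*u^3 - 9*u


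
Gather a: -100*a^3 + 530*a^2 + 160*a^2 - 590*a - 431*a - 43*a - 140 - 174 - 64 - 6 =-100*a^3 + 690*a^2 - 1064*a - 384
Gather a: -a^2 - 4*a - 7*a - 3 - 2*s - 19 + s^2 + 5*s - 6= -a^2 - 11*a + s^2 + 3*s - 28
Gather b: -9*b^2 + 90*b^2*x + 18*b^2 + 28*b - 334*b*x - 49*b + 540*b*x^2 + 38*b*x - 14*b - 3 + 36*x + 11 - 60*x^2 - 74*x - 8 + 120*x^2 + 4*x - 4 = b^2*(90*x + 9) + b*(540*x^2 - 296*x - 35) + 60*x^2 - 34*x - 4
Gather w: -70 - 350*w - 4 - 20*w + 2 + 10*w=-360*w - 72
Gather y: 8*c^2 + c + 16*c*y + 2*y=8*c^2 + c + y*(16*c + 2)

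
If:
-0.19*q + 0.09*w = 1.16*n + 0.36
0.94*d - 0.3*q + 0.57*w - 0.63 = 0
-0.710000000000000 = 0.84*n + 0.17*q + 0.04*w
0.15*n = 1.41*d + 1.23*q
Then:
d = 2.06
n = -0.19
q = -2.38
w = -3.54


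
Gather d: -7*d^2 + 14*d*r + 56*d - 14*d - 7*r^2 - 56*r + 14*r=-7*d^2 + d*(14*r + 42) - 7*r^2 - 42*r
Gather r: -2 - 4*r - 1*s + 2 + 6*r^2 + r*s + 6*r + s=6*r^2 + r*(s + 2)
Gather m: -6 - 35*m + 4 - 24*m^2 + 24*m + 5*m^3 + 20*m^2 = 5*m^3 - 4*m^2 - 11*m - 2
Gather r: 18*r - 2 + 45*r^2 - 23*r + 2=45*r^2 - 5*r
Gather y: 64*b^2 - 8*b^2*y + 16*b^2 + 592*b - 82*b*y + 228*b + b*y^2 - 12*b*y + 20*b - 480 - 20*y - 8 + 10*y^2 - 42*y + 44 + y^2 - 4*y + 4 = 80*b^2 + 840*b + y^2*(b + 11) + y*(-8*b^2 - 94*b - 66) - 440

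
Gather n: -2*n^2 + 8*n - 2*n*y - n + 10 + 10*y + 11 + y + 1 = -2*n^2 + n*(7 - 2*y) + 11*y + 22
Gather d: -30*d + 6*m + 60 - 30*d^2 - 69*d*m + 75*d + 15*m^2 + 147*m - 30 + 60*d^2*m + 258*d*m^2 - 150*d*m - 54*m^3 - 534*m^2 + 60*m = d^2*(60*m - 30) + d*(258*m^2 - 219*m + 45) - 54*m^3 - 519*m^2 + 213*m + 30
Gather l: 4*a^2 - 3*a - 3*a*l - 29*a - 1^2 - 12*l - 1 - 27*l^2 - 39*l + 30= 4*a^2 - 32*a - 27*l^2 + l*(-3*a - 51) + 28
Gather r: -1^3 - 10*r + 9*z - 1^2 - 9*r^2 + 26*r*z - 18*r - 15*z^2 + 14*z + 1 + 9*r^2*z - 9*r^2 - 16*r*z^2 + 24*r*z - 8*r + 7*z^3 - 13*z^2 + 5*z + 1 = r^2*(9*z - 18) + r*(-16*z^2 + 50*z - 36) + 7*z^3 - 28*z^2 + 28*z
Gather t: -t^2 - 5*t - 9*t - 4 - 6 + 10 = -t^2 - 14*t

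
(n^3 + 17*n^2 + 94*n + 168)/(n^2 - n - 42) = (n^2 + 11*n + 28)/(n - 7)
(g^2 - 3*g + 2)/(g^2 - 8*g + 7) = (g - 2)/(g - 7)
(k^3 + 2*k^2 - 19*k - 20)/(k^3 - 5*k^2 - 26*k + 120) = (k + 1)/(k - 6)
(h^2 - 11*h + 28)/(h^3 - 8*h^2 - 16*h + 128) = (h - 7)/(h^2 - 4*h - 32)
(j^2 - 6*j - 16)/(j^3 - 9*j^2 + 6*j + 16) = (j + 2)/(j^2 - j - 2)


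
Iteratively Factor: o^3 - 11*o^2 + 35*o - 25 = (o - 1)*(o^2 - 10*o + 25) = (o - 5)*(o - 1)*(o - 5)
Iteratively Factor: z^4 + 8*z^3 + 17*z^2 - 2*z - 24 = (z + 2)*(z^3 + 6*z^2 + 5*z - 12) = (z + 2)*(z + 3)*(z^2 + 3*z - 4) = (z - 1)*(z + 2)*(z + 3)*(z + 4)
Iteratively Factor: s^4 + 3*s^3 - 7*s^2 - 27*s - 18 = (s + 1)*(s^3 + 2*s^2 - 9*s - 18) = (s - 3)*(s + 1)*(s^2 + 5*s + 6) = (s - 3)*(s + 1)*(s + 2)*(s + 3)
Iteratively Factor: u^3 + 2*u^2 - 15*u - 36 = (u - 4)*(u^2 + 6*u + 9) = (u - 4)*(u + 3)*(u + 3)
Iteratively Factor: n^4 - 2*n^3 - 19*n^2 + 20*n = (n)*(n^3 - 2*n^2 - 19*n + 20) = n*(n - 1)*(n^2 - n - 20) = n*(n - 1)*(n + 4)*(n - 5)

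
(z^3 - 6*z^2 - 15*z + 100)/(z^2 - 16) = (z^2 - 10*z + 25)/(z - 4)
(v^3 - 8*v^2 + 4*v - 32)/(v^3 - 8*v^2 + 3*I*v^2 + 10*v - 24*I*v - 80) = (v + 2*I)/(v + 5*I)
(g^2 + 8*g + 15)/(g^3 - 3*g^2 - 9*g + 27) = (g + 5)/(g^2 - 6*g + 9)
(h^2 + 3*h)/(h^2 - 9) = h/(h - 3)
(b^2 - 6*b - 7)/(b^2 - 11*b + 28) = (b + 1)/(b - 4)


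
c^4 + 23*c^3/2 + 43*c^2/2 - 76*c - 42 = (c - 2)*(c + 1/2)*(c + 6)*(c + 7)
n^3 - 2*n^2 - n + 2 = (n - 2)*(n - 1)*(n + 1)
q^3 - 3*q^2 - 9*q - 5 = (q - 5)*(q + 1)^2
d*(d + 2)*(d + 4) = d^3 + 6*d^2 + 8*d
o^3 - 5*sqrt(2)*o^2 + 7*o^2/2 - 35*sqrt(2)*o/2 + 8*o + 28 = (o + 7/2)*(o - 4*sqrt(2))*(o - sqrt(2))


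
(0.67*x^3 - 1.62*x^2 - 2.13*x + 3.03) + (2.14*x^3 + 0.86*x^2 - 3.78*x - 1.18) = 2.81*x^3 - 0.76*x^2 - 5.91*x + 1.85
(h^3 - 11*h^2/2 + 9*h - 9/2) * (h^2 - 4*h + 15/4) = h^5 - 19*h^4/2 + 139*h^3/4 - 489*h^2/8 + 207*h/4 - 135/8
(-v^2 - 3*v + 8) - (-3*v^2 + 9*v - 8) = 2*v^2 - 12*v + 16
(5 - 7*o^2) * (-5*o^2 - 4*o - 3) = 35*o^4 + 28*o^3 - 4*o^2 - 20*o - 15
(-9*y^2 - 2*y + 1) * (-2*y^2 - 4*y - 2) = 18*y^4 + 40*y^3 + 24*y^2 - 2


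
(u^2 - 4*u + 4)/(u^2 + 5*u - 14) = (u - 2)/(u + 7)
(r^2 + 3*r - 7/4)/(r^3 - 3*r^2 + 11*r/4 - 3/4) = (2*r + 7)/(2*r^2 - 5*r + 3)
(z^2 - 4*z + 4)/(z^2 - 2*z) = (z - 2)/z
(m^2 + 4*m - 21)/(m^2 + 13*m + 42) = (m - 3)/(m + 6)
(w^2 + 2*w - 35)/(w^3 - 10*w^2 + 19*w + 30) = (w + 7)/(w^2 - 5*w - 6)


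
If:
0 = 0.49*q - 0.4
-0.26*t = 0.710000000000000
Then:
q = 0.82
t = -2.73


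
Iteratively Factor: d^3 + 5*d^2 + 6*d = (d + 2)*(d^2 + 3*d) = (d + 2)*(d + 3)*(d)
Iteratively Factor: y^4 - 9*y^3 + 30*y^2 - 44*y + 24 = (y - 3)*(y^3 - 6*y^2 + 12*y - 8) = (y - 3)*(y - 2)*(y^2 - 4*y + 4) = (y - 3)*(y - 2)^2*(y - 2)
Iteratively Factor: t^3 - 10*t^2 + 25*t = (t)*(t^2 - 10*t + 25) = t*(t - 5)*(t - 5)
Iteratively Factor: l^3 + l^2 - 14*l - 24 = (l + 3)*(l^2 - 2*l - 8) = (l + 2)*(l + 3)*(l - 4)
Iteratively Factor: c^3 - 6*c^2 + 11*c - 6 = (c - 2)*(c^2 - 4*c + 3) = (c - 2)*(c - 1)*(c - 3)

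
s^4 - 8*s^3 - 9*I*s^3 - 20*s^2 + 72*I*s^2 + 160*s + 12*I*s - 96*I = (s - 8)*(s - 6*I)*(s - 2*I)*(s - I)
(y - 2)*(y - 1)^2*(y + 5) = y^4 + y^3 - 15*y^2 + 23*y - 10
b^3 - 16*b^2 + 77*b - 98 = (b - 7)^2*(b - 2)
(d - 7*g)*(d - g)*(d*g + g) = d^3*g - 8*d^2*g^2 + d^2*g + 7*d*g^3 - 8*d*g^2 + 7*g^3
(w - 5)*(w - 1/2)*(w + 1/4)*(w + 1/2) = w^4 - 19*w^3/4 - 3*w^2/2 + 19*w/16 + 5/16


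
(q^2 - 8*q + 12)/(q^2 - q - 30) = (q - 2)/(q + 5)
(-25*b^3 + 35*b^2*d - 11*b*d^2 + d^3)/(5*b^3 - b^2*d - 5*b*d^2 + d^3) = (-5*b + d)/(b + d)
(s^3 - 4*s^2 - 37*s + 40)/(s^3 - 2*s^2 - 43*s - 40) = (s - 1)/(s + 1)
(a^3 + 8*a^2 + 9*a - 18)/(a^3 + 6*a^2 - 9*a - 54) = (a - 1)/(a - 3)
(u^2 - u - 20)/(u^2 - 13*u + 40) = (u + 4)/(u - 8)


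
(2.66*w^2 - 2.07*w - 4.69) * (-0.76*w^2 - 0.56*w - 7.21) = -2.0216*w^4 + 0.0835999999999997*w^3 - 14.455*w^2 + 17.5511*w + 33.8149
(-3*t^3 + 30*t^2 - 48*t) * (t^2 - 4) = -3*t^5 + 30*t^4 - 36*t^3 - 120*t^2 + 192*t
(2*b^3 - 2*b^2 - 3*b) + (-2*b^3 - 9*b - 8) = -2*b^2 - 12*b - 8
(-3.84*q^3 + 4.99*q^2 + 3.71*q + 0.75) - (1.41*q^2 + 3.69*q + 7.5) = -3.84*q^3 + 3.58*q^2 + 0.02*q - 6.75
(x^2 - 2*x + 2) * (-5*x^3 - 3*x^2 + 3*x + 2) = -5*x^5 + 7*x^4 - x^3 - 10*x^2 + 2*x + 4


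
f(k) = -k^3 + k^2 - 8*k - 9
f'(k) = -3*k^2 + 2*k - 8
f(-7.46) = 521.49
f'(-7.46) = -189.87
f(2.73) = -43.73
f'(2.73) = -24.90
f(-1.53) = 9.16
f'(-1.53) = -18.08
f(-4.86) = 168.29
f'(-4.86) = -88.58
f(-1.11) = 2.48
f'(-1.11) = -13.92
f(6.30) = -269.76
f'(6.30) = -114.47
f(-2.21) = 24.36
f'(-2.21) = -27.07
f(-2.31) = 27.14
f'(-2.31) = -28.63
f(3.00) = -51.00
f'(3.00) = -29.00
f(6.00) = -237.00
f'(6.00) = -104.00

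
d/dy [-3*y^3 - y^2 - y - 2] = -9*y^2 - 2*y - 1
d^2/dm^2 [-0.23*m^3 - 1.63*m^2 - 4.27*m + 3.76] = -1.38*m - 3.26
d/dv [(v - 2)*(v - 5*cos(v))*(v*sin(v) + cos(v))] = v*(v - 2)*(v - 5*cos(v))*cos(v) + (v - 2)*(v*sin(v) + cos(v))*(5*sin(v) + 1) + (v - 5*cos(v))*(v*sin(v) + cos(v))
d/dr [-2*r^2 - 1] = -4*r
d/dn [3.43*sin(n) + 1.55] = 3.43*cos(n)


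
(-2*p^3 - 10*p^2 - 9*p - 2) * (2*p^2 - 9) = -4*p^5 - 20*p^4 + 86*p^2 + 81*p + 18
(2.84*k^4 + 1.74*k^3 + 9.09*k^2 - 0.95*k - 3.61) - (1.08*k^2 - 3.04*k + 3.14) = 2.84*k^4 + 1.74*k^3 + 8.01*k^2 + 2.09*k - 6.75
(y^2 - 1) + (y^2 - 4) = 2*y^2 - 5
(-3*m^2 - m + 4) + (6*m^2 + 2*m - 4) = 3*m^2 + m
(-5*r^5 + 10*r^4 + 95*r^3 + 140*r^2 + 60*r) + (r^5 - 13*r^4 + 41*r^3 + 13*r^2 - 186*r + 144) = -4*r^5 - 3*r^4 + 136*r^3 + 153*r^2 - 126*r + 144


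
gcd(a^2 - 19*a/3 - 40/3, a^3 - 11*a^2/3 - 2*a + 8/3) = 1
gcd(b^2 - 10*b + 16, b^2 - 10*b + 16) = b^2 - 10*b + 16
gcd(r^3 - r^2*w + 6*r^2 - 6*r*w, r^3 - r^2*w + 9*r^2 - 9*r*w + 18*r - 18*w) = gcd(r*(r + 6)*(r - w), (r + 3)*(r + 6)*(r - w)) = r^2 - r*w + 6*r - 6*w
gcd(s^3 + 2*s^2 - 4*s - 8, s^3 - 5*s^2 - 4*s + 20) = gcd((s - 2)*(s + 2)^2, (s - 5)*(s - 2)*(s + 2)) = s^2 - 4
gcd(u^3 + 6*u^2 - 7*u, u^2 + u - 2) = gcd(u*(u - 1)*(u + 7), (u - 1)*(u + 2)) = u - 1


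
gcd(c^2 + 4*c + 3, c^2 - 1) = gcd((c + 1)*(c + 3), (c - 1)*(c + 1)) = c + 1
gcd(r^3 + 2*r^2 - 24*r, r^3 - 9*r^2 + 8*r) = r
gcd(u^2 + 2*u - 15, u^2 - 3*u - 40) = u + 5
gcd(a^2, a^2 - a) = a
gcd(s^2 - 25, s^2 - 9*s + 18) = 1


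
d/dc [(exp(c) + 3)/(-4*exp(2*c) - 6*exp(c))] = (exp(2*c) + 6*exp(c) + 9/2)*exp(-c)/(4*exp(2*c) + 12*exp(c) + 9)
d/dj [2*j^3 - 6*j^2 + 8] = 6*j*(j - 2)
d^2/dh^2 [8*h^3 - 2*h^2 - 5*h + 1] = 48*h - 4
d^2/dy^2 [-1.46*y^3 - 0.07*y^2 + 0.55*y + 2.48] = -8.76*y - 0.14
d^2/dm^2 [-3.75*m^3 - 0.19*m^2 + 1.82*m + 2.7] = -22.5*m - 0.38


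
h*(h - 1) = h^2 - h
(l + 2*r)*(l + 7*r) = l^2 + 9*l*r + 14*r^2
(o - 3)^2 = o^2 - 6*o + 9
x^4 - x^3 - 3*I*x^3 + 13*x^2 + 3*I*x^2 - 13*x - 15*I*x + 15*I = (x - 5*I)*(x + 3*I)*(-I*x + I)*(I*x + 1)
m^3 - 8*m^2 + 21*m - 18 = (m - 3)^2*(m - 2)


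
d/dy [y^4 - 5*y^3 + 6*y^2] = y*(4*y^2 - 15*y + 12)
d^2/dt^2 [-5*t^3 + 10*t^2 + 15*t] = 20 - 30*t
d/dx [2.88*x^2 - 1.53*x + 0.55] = 5.76*x - 1.53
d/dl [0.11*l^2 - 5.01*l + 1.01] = 0.22*l - 5.01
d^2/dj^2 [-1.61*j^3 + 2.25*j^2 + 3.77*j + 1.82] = 4.5 - 9.66*j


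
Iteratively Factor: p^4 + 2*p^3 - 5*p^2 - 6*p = (p - 2)*(p^3 + 4*p^2 + 3*p) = (p - 2)*(p + 3)*(p^2 + p) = p*(p - 2)*(p + 3)*(p + 1)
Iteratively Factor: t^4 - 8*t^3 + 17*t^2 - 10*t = (t - 2)*(t^3 - 6*t^2 + 5*t) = (t - 5)*(t - 2)*(t^2 - t) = t*(t - 5)*(t - 2)*(t - 1)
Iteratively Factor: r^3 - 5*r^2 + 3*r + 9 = (r - 3)*(r^2 - 2*r - 3) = (r - 3)^2*(r + 1)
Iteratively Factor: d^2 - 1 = (d - 1)*(d + 1)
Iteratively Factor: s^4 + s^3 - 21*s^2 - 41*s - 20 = (s + 1)*(s^3 - 21*s - 20) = (s + 1)^2*(s^2 - s - 20) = (s + 1)^2*(s + 4)*(s - 5)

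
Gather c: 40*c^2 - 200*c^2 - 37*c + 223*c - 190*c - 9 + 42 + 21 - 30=-160*c^2 - 4*c + 24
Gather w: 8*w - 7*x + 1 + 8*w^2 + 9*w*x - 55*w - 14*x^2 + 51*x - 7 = 8*w^2 + w*(9*x - 47) - 14*x^2 + 44*x - 6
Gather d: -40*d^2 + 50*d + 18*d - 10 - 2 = -40*d^2 + 68*d - 12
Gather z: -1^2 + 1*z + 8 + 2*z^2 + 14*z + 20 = 2*z^2 + 15*z + 27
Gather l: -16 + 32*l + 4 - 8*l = 24*l - 12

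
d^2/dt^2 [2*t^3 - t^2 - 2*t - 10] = 12*t - 2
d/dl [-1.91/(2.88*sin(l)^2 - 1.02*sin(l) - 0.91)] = (11.0016*sin(l) - 1.9482)*cos(l)/(-2.88*sin(l)^2 + 1.02*sin(l) + 0.91)^2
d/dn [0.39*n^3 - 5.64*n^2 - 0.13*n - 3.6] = 1.17*n^2 - 11.28*n - 0.13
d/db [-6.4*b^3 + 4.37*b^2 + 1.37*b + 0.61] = -19.2*b^2 + 8.74*b + 1.37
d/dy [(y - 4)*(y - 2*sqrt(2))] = 2*y - 4 - 2*sqrt(2)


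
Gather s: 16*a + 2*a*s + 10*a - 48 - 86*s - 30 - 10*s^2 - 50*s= 26*a - 10*s^2 + s*(2*a - 136) - 78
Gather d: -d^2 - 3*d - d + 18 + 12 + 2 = -d^2 - 4*d + 32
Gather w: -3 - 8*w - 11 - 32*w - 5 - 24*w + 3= -64*w - 16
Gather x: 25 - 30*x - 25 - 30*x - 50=-60*x - 50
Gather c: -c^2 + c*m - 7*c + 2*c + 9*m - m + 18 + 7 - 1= -c^2 + c*(m - 5) + 8*m + 24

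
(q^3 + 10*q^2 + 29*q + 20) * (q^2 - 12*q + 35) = q^5 - 2*q^4 - 56*q^3 + 22*q^2 + 775*q + 700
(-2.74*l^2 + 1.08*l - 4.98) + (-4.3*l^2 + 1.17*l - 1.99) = -7.04*l^2 + 2.25*l - 6.97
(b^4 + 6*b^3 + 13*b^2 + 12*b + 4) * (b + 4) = b^5 + 10*b^4 + 37*b^3 + 64*b^2 + 52*b + 16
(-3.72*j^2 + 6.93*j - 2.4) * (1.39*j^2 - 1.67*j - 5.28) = -5.1708*j^4 + 15.8451*j^3 + 4.7325*j^2 - 32.5824*j + 12.672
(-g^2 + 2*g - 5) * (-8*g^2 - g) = 8*g^4 - 15*g^3 + 38*g^2 + 5*g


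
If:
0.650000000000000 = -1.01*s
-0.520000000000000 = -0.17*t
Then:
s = -0.64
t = 3.06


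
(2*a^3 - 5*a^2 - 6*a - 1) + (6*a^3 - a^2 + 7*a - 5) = 8*a^3 - 6*a^2 + a - 6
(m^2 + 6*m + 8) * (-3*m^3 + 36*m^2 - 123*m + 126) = -3*m^5 + 18*m^4 + 69*m^3 - 324*m^2 - 228*m + 1008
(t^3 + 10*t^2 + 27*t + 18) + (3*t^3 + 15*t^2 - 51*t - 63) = 4*t^3 + 25*t^2 - 24*t - 45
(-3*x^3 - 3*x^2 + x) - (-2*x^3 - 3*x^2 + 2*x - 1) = -x^3 - x + 1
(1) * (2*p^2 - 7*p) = 2*p^2 - 7*p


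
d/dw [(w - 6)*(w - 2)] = 2*w - 8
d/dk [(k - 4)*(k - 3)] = 2*k - 7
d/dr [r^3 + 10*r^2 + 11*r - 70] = 3*r^2 + 20*r + 11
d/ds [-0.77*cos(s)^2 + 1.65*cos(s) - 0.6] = (1.54*cos(s) - 1.65)*sin(s)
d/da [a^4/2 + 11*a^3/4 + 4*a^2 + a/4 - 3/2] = 2*a^3 + 33*a^2/4 + 8*a + 1/4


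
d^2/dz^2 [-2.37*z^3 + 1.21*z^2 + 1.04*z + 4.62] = 2.42 - 14.22*z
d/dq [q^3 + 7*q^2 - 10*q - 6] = 3*q^2 + 14*q - 10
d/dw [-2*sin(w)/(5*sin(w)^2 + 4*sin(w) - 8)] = 2*(5*sin(w)^2 + 8)*cos(w)/(5*sin(w)^2 + 4*sin(w) - 8)^2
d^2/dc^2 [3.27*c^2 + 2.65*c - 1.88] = 6.54000000000000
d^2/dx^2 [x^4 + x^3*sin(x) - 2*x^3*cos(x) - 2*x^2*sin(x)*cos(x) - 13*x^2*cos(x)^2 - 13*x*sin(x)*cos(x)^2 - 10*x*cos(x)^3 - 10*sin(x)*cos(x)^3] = -x^3*sin(x) + 2*x^3*cos(x) + 12*x^2*sin(x) + 4*x^2*sin(2*x) + 6*x^2*cos(x) + 26*x^2*cos(2*x) + 12*x^2 + 37*x*sin(x)/4 + 52*x*sin(2*x) + 117*x*sin(3*x)/4 - 9*x*cos(x)/2 - 8*x*cos(2*x) + 45*x*cos(3*x)/2 + 15*sin(x) + 8*sin(2*x) + 15*sin(3*x) + 20*sin(4*x) - 13*cos(x)/2 - 13*cos(2*x) - 39*cos(3*x)/2 - 13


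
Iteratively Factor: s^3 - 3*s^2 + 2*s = (s)*(s^2 - 3*s + 2) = s*(s - 1)*(s - 2)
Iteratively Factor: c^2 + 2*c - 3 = (c + 3)*(c - 1)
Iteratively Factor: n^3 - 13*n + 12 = (n - 3)*(n^2 + 3*n - 4) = (n - 3)*(n - 1)*(n + 4)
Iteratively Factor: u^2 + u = (u)*(u + 1)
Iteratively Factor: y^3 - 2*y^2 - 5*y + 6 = (y - 3)*(y^2 + y - 2) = (y - 3)*(y - 1)*(y + 2)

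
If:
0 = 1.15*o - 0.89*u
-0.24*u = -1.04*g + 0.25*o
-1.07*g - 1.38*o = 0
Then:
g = 0.00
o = 0.00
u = 0.00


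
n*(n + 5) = n^2 + 5*n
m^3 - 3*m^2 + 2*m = m*(m - 2)*(m - 1)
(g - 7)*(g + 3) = g^2 - 4*g - 21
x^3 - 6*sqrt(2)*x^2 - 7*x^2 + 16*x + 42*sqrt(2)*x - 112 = (x - 7)*(x - 4*sqrt(2))*(x - 2*sqrt(2))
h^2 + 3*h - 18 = (h - 3)*(h + 6)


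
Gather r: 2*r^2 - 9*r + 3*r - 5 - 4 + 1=2*r^2 - 6*r - 8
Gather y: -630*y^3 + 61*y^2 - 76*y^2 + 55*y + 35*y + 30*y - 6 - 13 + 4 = -630*y^3 - 15*y^2 + 120*y - 15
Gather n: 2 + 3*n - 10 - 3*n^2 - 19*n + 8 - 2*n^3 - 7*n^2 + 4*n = -2*n^3 - 10*n^2 - 12*n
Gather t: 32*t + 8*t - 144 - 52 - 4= 40*t - 200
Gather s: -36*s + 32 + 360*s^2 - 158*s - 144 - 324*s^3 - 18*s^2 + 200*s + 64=-324*s^3 + 342*s^2 + 6*s - 48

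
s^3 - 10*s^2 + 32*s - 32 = (s - 4)^2*(s - 2)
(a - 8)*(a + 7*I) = a^2 - 8*a + 7*I*a - 56*I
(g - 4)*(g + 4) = g^2 - 16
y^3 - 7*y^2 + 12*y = y*(y - 4)*(y - 3)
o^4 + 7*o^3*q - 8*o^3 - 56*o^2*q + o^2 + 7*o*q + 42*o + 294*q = (o - 7)*(o - 3)*(o + 2)*(o + 7*q)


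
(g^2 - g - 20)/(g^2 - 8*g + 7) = (g^2 - g - 20)/(g^2 - 8*g + 7)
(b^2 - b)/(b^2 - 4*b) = (b - 1)/(b - 4)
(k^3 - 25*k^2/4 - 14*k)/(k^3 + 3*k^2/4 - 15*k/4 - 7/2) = k*(k - 8)/(k^2 - k - 2)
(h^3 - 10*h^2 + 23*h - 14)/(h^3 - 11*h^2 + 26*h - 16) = (h - 7)/(h - 8)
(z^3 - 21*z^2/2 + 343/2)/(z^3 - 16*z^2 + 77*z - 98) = (z + 7/2)/(z - 2)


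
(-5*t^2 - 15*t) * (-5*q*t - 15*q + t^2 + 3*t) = 25*q*t^3 + 150*q*t^2 + 225*q*t - 5*t^4 - 30*t^3 - 45*t^2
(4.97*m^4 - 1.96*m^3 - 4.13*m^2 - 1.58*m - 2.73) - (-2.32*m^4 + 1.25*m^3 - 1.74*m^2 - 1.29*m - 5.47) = 7.29*m^4 - 3.21*m^3 - 2.39*m^2 - 0.29*m + 2.74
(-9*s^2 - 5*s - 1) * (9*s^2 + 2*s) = -81*s^4 - 63*s^3 - 19*s^2 - 2*s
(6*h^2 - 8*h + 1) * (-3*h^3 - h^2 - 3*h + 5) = -18*h^5 + 18*h^4 - 13*h^3 + 53*h^2 - 43*h + 5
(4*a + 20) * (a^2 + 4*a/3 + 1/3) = 4*a^3 + 76*a^2/3 + 28*a + 20/3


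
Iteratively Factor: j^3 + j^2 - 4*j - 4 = (j + 2)*(j^2 - j - 2) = (j - 2)*(j + 2)*(j + 1)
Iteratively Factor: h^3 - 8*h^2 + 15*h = (h)*(h^2 - 8*h + 15) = h*(h - 3)*(h - 5)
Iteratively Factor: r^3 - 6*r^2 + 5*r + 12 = (r + 1)*(r^2 - 7*r + 12) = (r - 3)*(r + 1)*(r - 4)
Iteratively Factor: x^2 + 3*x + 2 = (x + 2)*(x + 1)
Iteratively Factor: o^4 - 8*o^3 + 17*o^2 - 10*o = (o - 2)*(o^3 - 6*o^2 + 5*o) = (o - 2)*(o - 1)*(o^2 - 5*o) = (o - 5)*(o - 2)*(o - 1)*(o)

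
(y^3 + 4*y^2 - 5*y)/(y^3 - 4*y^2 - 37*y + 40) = y/(y - 8)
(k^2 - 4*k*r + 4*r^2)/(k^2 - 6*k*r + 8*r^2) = (-k + 2*r)/(-k + 4*r)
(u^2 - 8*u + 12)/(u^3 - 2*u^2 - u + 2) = (u - 6)/(u^2 - 1)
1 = 1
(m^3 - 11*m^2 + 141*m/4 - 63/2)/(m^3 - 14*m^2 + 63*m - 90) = (m^2 - 5*m + 21/4)/(m^2 - 8*m + 15)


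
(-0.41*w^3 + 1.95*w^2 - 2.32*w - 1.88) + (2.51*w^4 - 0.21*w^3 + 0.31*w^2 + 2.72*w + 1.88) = 2.51*w^4 - 0.62*w^3 + 2.26*w^2 + 0.4*w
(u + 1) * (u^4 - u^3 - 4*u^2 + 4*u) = u^5 - 5*u^3 + 4*u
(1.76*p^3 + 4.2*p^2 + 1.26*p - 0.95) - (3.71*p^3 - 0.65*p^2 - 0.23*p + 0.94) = -1.95*p^3 + 4.85*p^2 + 1.49*p - 1.89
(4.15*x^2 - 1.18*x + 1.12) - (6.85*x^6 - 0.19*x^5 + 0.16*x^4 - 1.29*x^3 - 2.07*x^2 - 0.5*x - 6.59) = -6.85*x^6 + 0.19*x^5 - 0.16*x^4 + 1.29*x^3 + 6.22*x^2 - 0.68*x + 7.71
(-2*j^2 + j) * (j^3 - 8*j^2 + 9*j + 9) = -2*j^5 + 17*j^4 - 26*j^3 - 9*j^2 + 9*j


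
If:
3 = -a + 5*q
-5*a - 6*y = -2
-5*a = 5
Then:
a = -1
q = 2/5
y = 7/6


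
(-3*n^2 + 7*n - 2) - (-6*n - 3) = -3*n^2 + 13*n + 1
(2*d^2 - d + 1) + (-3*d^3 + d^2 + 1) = -3*d^3 + 3*d^2 - d + 2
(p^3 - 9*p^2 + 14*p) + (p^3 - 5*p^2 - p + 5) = 2*p^3 - 14*p^2 + 13*p + 5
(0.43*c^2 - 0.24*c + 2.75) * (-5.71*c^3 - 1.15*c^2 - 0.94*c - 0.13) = -2.4553*c^5 + 0.8759*c^4 - 15.8307*c^3 - 2.9928*c^2 - 2.5538*c - 0.3575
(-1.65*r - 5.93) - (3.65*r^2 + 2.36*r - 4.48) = -3.65*r^2 - 4.01*r - 1.45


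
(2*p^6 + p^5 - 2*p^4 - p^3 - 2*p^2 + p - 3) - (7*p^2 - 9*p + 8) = 2*p^6 + p^5 - 2*p^4 - p^3 - 9*p^2 + 10*p - 11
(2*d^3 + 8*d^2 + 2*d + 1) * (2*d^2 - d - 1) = 4*d^5 + 14*d^4 - 6*d^3 - 8*d^2 - 3*d - 1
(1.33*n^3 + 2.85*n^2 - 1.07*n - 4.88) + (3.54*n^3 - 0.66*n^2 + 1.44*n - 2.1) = 4.87*n^3 + 2.19*n^2 + 0.37*n - 6.98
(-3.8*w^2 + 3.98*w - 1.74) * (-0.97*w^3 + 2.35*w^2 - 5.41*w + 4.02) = 3.686*w^5 - 12.7906*w^4 + 31.5988*w^3 - 40.8968*w^2 + 25.413*w - 6.9948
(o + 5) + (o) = 2*o + 5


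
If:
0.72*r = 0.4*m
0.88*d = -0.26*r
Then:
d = -0.295454545454545*r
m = 1.8*r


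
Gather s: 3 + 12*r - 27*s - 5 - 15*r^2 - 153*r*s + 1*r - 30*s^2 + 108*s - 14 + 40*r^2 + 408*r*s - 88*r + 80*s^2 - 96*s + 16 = 25*r^2 - 75*r + 50*s^2 + s*(255*r - 15)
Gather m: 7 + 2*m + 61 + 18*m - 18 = 20*m + 50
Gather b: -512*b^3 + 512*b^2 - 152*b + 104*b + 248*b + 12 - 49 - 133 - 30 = -512*b^3 + 512*b^2 + 200*b - 200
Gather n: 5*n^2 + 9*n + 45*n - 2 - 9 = 5*n^2 + 54*n - 11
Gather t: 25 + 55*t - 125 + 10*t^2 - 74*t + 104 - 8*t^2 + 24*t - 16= 2*t^2 + 5*t - 12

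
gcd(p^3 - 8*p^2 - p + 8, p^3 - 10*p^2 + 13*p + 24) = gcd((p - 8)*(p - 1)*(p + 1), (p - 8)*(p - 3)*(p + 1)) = p^2 - 7*p - 8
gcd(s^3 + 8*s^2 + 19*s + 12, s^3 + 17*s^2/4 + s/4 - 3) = s^2 + 5*s + 4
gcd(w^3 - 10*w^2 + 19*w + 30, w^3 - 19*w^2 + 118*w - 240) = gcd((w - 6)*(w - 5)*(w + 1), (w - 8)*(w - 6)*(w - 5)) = w^2 - 11*w + 30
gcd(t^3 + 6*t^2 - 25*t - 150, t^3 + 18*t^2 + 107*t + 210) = t^2 + 11*t + 30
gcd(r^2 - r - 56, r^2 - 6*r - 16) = r - 8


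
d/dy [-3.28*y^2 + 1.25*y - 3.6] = 1.25 - 6.56*y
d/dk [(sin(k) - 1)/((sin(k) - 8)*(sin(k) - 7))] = (2*sin(k) + cos(k)^2 + 40)*cos(k)/((sin(k) - 8)^2*(sin(k) - 7)^2)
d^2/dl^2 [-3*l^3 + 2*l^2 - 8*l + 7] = 4 - 18*l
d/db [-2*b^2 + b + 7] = 1 - 4*b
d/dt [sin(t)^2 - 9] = sin(2*t)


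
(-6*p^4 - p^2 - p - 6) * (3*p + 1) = -18*p^5 - 6*p^4 - 3*p^3 - 4*p^2 - 19*p - 6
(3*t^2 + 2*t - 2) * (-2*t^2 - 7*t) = -6*t^4 - 25*t^3 - 10*t^2 + 14*t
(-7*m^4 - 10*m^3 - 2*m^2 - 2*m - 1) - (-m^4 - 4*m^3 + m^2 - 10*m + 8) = -6*m^4 - 6*m^3 - 3*m^2 + 8*m - 9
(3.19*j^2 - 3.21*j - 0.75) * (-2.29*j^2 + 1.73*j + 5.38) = -7.3051*j^4 + 12.8696*j^3 + 13.3264*j^2 - 18.5673*j - 4.035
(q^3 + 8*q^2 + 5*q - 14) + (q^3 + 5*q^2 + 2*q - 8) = 2*q^3 + 13*q^2 + 7*q - 22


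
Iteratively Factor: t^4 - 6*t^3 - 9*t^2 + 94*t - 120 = (t - 5)*(t^3 - t^2 - 14*t + 24) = (t - 5)*(t - 3)*(t^2 + 2*t - 8) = (t - 5)*(t - 3)*(t - 2)*(t + 4)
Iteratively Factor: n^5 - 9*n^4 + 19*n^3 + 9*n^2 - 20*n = (n + 1)*(n^4 - 10*n^3 + 29*n^2 - 20*n) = (n - 5)*(n + 1)*(n^3 - 5*n^2 + 4*n) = (n - 5)*(n - 1)*(n + 1)*(n^2 - 4*n) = (n - 5)*(n - 4)*(n - 1)*(n + 1)*(n)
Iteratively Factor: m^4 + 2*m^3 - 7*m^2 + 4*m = (m - 1)*(m^3 + 3*m^2 - 4*m) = (m - 1)^2*(m^2 + 4*m) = (m - 1)^2*(m + 4)*(m)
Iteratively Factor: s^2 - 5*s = (s)*(s - 5)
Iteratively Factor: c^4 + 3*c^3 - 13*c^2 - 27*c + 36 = (c - 1)*(c^3 + 4*c^2 - 9*c - 36) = (c - 1)*(c + 3)*(c^2 + c - 12) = (c - 1)*(c + 3)*(c + 4)*(c - 3)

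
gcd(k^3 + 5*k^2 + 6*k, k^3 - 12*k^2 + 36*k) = k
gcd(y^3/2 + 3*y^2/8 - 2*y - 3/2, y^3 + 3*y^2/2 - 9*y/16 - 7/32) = 1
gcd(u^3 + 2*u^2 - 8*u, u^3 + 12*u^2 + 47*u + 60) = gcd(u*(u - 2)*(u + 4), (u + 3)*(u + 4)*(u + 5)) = u + 4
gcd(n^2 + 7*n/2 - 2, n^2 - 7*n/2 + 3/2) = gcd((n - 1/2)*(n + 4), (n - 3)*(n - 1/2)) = n - 1/2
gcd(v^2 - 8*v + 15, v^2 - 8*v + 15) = v^2 - 8*v + 15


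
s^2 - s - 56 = (s - 8)*(s + 7)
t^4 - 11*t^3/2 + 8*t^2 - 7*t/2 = t*(t - 7/2)*(t - 1)^2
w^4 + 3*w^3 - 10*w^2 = w^2*(w - 2)*(w + 5)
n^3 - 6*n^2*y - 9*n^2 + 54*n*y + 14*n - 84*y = (n - 7)*(n - 2)*(n - 6*y)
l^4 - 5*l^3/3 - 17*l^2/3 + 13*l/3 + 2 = (l - 3)*(l - 1)*(l + 1/3)*(l + 2)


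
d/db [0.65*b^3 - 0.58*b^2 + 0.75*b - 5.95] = 1.95*b^2 - 1.16*b + 0.75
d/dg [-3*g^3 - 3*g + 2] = -9*g^2 - 3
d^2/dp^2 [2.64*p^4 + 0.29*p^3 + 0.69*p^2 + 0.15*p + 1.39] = 31.68*p^2 + 1.74*p + 1.38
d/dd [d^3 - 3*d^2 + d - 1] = 3*d^2 - 6*d + 1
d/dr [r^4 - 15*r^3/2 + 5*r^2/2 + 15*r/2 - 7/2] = 4*r^3 - 45*r^2/2 + 5*r + 15/2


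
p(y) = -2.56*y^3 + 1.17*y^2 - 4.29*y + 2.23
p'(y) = -7.68*y^2 + 2.34*y - 4.29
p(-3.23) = 114.56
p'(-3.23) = -91.97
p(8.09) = -1311.36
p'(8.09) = -488.00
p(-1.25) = 14.42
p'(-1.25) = -19.22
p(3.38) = -97.76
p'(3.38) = -84.12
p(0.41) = 0.49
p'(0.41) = -4.62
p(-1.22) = 13.85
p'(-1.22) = -18.58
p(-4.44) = 268.42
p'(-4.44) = -166.08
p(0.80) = -1.76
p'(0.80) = -7.33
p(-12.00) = 4645.87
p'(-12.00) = -1138.29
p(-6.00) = 623.05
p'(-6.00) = -294.81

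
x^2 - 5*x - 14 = (x - 7)*(x + 2)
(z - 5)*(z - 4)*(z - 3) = z^3 - 12*z^2 + 47*z - 60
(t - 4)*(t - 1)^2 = t^3 - 6*t^2 + 9*t - 4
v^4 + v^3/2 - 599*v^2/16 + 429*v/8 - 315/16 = (v - 5)*(v - 3/4)^2*(v + 7)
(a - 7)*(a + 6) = a^2 - a - 42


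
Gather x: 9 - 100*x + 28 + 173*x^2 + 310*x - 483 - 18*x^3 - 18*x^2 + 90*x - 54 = -18*x^3 + 155*x^2 + 300*x - 500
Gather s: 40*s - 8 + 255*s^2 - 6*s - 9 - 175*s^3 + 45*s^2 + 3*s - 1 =-175*s^3 + 300*s^2 + 37*s - 18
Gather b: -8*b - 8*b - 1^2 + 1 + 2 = 2 - 16*b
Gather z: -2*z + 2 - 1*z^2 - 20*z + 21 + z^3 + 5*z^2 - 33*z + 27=z^3 + 4*z^2 - 55*z + 50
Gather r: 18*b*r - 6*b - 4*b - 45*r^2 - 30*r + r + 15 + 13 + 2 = -10*b - 45*r^2 + r*(18*b - 29) + 30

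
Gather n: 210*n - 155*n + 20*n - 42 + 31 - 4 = 75*n - 15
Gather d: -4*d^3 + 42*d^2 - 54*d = -4*d^3 + 42*d^2 - 54*d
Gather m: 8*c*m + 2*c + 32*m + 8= 2*c + m*(8*c + 32) + 8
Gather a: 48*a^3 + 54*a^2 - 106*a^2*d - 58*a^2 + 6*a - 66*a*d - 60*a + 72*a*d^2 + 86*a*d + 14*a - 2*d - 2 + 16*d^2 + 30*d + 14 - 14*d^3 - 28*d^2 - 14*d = 48*a^3 + a^2*(-106*d - 4) + a*(72*d^2 + 20*d - 40) - 14*d^3 - 12*d^2 + 14*d + 12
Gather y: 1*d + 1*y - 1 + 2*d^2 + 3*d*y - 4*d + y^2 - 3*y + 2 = 2*d^2 - 3*d + y^2 + y*(3*d - 2) + 1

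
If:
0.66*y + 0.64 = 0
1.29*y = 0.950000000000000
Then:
No Solution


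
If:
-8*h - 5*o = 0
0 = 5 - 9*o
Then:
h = -25/72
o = 5/9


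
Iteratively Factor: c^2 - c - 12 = (c - 4)*(c + 3)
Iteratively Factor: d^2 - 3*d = (d - 3)*(d)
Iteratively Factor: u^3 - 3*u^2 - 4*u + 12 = (u - 3)*(u^2 - 4) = (u - 3)*(u - 2)*(u + 2)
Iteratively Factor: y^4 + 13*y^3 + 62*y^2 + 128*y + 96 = (y + 2)*(y^3 + 11*y^2 + 40*y + 48) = (y + 2)*(y + 3)*(y^2 + 8*y + 16) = (y + 2)*(y + 3)*(y + 4)*(y + 4)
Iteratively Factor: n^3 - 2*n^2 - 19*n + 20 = (n - 1)*(n^2 - n - 20) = (n - 1)*(n + 4)*(n - 5)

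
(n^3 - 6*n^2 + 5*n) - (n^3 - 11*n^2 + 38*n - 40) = 5*n^2 - 33*n + 40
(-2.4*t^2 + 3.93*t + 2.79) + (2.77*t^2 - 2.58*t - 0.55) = 0.37*t^2 + 1.35*t + 2.24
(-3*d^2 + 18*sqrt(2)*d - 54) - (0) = -3*d^2 + 18*sqrt(2)*d - 54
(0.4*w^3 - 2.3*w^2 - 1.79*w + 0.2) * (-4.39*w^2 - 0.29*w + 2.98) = -1.756*w^5 + 9.981*w^4 + 9.7171*w^3 - 7.2129*w^2 - 5.3922*w + 0.596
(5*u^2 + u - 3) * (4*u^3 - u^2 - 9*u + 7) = 20*u^5 - u^4 - 58*u^3 + 29*u^2 + 34*u - 21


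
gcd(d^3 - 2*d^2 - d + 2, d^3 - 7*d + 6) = d^2 - 3*d + 2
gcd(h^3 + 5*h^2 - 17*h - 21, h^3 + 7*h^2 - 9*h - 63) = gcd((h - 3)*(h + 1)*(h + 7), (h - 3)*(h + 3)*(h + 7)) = h^2 + 4*h - 21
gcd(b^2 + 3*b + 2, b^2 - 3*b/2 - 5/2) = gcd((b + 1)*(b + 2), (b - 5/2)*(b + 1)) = b + 1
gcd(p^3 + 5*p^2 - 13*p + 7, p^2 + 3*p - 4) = p - 1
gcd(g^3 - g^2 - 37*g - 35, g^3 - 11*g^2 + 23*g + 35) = g^2 - 6*g - 7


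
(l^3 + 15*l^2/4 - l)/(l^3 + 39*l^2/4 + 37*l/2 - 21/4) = l*(l + 4)/(l^2 + 10*l + 21)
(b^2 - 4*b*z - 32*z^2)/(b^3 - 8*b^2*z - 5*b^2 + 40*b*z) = (b + 4*z)/(b*(b - 5))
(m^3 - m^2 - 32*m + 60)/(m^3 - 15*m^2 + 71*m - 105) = (m^2 + 4*m - 12)/(m^2 - 10*m + 21)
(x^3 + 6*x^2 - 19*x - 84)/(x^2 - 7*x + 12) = (x^2 + 10*x + 21)/(x - 3)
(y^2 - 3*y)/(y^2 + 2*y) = (y - 3)/(y + 2)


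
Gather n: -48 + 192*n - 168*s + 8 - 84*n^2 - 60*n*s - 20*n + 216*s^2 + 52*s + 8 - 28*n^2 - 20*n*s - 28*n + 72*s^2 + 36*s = -112*n^2 + n*(144 - 80*s) + 288*s^2 - 80*s - 32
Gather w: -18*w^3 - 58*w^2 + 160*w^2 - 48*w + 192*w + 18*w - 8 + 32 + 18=-18*w^3 + 102*w^2 + 162*w + 42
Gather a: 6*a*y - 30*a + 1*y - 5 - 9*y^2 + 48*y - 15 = a*(6*y - 30) - 9*y^2 + 49*y - 20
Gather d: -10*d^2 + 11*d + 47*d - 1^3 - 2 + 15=-10*d^2 + 58*d + 12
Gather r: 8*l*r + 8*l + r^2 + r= 8*l + r^2 + r*(8*l + 1)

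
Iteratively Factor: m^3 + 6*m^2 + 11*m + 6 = (m + 1)*(m^2 + 5*m + 6) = (m + 1)*(m + 2)*(m + 3)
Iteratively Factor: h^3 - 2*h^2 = (h - 2)*(h^2) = h*(h - 2)*(h)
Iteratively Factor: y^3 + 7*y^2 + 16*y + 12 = (y + 2)*(y^2 + 5*y + 6) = (y + 2)^2*(y + 3)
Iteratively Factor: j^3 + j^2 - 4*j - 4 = (j - 2)*(j^2 + 3*j + 2) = (j - 2)*(j + 1)*(j + 2)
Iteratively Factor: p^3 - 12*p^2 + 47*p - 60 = (p - 4)*(p^2 - 8*p + 15) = (p - 4)*(p - 3)*(p - 5)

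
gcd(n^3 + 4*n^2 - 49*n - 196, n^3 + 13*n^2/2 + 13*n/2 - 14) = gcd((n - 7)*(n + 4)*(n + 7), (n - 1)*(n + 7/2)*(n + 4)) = n + 4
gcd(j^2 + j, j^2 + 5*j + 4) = j + 1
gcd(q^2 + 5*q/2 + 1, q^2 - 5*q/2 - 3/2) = q + 1/2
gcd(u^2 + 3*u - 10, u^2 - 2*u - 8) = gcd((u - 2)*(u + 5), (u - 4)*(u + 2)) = 1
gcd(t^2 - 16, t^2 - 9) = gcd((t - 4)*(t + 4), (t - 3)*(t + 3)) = 1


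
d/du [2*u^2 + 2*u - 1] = 4*u + 2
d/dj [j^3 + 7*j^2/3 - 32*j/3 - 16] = 3*j^2 + 14*j/3 - 32/3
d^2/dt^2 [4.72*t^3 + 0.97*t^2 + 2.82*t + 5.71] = 28.32*t + 1.94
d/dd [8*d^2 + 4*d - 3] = 16*d + 4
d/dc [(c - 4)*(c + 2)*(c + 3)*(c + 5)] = 4*c^3 + 18*c^2 - 18*c - 94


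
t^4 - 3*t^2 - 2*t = t*(t - 2)*(t + 1)^2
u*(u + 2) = u^2 + 2*u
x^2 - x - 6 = (x - 3)*(x + 2)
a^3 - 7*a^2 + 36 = (a - 6)*(a - 3)*(a + 2)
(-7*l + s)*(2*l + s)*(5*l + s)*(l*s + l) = -70*l^4*s - 70*l^4 - 39*l^3*s^2 - 39*l^3*s + l*s^4 + l*s^3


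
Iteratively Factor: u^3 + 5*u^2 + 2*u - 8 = (u + 2)*(u^2 + 3*u - 4) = (u + 2)*(u + 4)*(u - 1)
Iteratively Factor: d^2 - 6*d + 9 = (d - 3)*(d - 3)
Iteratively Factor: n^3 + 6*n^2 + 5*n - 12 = (n + 4)*(n^2 + 2*n - 3) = (n - 1)*(n + 4)*(n + 3)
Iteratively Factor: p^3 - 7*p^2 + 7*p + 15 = (p + 1)*(p^2 - 8*p + 15) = (p - 5)*(p + 1)*(p - 3)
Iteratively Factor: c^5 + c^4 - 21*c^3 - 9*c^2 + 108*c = (c + 4)*(c^4 - 3*c^3 - 9*c^2 + 27*c) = c*(c + 4)*(c^3 - 3*c^2 - 9*c + 27) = c*(c + 3)*(c + 4)*(c^2 - 6*c + 9) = c*(c - 3)*(c + 3)*(c + 4)*(c - 3)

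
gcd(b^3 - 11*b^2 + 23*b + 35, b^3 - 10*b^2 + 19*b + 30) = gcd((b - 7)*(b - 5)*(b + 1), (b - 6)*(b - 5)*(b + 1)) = b^2 - 4*b - 5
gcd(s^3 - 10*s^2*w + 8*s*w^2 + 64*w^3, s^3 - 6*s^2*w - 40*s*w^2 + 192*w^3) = s^2 - 12*s*w + 32*w^2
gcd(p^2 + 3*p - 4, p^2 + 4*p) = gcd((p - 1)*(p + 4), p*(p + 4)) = p + 4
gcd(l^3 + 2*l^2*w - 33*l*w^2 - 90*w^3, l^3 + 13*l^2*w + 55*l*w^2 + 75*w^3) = l^2 + 8*l*w + 15*w^2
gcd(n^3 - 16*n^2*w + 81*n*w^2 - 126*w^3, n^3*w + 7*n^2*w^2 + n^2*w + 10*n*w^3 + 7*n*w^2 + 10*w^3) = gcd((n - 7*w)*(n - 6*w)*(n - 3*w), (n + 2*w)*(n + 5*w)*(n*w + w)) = 1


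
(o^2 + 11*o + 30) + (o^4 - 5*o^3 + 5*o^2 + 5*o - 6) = o^4 - 5*o^3 + 6*o^2 + 16*o + 24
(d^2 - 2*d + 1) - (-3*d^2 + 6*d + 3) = 4*d^2 - 8*d - 2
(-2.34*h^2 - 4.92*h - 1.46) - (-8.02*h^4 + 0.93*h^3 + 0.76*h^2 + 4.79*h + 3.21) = 8.02*h^4 - 0.93*h^3 - 3.1*h^2 - 9.71*h - 4.67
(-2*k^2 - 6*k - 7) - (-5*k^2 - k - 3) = 3*k^2 - 5*k - 4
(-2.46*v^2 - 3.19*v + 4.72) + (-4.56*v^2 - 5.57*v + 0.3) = -7.02*v^2 - 8.76*v + 5.02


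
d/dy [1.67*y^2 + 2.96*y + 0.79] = 3.34*y + 2.96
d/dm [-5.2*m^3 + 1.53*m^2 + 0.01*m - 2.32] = -15.6*m^2 + 3.06*m + 0.01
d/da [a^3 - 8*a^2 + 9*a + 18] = 3*a^2 - 16*a + 9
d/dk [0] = 0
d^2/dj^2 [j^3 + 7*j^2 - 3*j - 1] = 6*j + 14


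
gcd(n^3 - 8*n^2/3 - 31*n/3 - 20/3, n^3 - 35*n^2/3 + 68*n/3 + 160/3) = n^2 - 11*n/3 - 20/3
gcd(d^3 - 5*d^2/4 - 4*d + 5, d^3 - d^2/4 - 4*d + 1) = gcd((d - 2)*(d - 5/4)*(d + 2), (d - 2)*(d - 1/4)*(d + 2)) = d^2 - 4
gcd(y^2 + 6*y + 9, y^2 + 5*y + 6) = y + 3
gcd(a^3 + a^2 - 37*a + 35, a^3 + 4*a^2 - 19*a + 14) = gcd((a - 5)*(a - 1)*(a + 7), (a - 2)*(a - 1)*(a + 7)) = a^2 + 6*a - 7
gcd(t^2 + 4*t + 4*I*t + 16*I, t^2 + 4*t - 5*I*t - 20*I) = t + 4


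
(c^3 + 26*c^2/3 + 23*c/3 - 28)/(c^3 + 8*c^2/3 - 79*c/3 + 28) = (c + 3)/(c - 3)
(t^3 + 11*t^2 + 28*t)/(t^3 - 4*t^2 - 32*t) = (t + 7)/(t - 8)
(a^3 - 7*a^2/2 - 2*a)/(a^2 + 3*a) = (a^2 - 7*a/2 - 2)/(a + 3)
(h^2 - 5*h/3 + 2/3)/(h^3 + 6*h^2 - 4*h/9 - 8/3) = 3*(h - 1)/(3*h^2 + 20*h + 12)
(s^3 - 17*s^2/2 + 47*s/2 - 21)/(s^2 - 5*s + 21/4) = 2*(s^2 - 5*s + 6)/(2*s - 3)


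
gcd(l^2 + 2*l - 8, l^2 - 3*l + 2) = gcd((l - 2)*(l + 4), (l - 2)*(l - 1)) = l - 2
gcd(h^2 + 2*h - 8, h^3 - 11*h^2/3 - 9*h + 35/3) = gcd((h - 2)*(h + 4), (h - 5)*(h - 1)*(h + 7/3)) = 1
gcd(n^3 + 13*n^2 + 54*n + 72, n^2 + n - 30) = n + 6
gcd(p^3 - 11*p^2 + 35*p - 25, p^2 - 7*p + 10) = p - 5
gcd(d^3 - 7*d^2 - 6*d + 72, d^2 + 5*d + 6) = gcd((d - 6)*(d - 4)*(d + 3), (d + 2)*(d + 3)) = d + 3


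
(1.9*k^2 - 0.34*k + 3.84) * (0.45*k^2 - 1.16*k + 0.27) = 0.855*k^4 - 2.357*k^3 + 2.6354*k^2 - 4.5462*k + 1.0368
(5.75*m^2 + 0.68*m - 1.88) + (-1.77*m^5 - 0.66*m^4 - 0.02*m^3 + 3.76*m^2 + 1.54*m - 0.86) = -1.77*m^5 - 0.66*m^4 - 0.02*m^3 + 9.51*m^2 + 2.22*m - 2.74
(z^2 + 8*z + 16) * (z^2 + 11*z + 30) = z^4 + 19*z^3 + 134*z^2 + 416*z + 480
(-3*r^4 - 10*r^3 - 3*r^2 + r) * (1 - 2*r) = 6*r^5 + 17*r^4 - 4*r^3 - 5*r^2 + r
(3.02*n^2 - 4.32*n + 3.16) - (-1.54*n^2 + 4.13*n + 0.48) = 4.56*n^2 - 8.45*n + 2.68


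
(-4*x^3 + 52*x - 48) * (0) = 0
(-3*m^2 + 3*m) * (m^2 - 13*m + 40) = -3*m^4 + 42*m^3 - 159*m^2 + 120*m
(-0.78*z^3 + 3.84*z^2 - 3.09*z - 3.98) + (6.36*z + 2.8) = -0.78*z^3 + 3.84*z^2 + 3.27*z - 1.18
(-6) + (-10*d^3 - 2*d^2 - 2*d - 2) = -10*d^3 - 2*d^2 - 2*d - 8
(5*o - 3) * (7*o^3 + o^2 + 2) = 35*o^4 - 16*o^3 - 3*o^2 + 10*o - 6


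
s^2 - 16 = (s - 4)*(s + 4)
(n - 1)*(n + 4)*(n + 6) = n^3 + 9*n^2 + 14*n - 24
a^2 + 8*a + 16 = (a + 4)^2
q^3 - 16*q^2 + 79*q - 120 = (q - 8)*(q - 5)*(q - 3)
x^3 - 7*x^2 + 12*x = x*(x - 4)*(x - 3)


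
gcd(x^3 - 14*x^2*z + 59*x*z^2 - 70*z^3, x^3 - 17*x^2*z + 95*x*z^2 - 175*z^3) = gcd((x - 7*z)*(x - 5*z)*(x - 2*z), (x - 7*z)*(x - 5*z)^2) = x^2 - 12*x*z + 35*z^2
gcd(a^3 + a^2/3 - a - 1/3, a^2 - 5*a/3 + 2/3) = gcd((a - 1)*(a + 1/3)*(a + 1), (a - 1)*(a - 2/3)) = a - 1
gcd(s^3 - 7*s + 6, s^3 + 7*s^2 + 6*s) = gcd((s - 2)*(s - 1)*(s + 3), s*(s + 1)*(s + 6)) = 1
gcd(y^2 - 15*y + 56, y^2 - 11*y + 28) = y - 7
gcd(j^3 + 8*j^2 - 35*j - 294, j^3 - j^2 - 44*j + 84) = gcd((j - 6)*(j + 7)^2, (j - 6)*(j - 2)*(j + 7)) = j^2 + j - 42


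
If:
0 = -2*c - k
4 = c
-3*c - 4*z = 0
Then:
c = 4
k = -8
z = -3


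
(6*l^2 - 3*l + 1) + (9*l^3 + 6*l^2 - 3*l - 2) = 9*l^3 + 12*l^2 - 6*l - 1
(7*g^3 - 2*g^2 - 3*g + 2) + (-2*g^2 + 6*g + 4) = 7*g^3 - 4*g^2 + 3*g + 6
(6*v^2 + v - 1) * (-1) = -6*v^2 - v + 1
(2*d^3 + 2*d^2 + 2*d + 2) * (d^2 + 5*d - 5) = 2*d^5 + 12*d^4 + 2*d^3 + 2*d^2 - 10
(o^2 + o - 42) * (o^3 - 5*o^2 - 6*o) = o^5 - 4*o^4 - 53*o^3 + 204*o^2 + 252*o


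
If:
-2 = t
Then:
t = -2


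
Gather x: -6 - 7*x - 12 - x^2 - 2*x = -x^2 - 9*x - 18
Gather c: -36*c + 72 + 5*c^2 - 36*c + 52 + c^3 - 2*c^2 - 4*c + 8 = c^3 + 3*c^2 - 76*c + 132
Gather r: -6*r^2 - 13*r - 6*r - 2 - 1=-6*r^2 - 19*r - 3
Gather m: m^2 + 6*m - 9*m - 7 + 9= m^2 - 3*m + 2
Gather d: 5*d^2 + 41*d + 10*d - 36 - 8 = 5*d^2 + 51*d - 44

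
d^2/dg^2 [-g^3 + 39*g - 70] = -6*g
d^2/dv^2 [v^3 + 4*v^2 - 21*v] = 6*v + 8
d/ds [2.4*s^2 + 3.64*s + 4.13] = 4.8*s + 3.64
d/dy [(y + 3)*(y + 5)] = 2*y + 8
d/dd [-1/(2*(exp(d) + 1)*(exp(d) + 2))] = (exp(d) + 3/2)/(4*(exp(d) + 2)^2*cosh(d/2)^2)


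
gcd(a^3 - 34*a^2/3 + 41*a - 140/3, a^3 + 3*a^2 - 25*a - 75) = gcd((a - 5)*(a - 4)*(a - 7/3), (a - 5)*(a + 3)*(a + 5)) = a - 5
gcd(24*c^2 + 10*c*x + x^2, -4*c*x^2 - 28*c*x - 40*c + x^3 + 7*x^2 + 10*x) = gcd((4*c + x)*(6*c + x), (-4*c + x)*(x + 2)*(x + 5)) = 1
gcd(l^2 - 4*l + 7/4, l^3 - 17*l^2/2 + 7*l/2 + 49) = l - 7/2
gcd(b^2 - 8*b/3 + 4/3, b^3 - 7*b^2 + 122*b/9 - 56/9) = b - 2/3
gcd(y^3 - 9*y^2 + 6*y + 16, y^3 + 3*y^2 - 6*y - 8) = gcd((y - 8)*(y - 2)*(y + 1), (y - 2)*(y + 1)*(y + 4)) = y^2 - y - 2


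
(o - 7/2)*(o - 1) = o^2 - 9*o/2 + 7/2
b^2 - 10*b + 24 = (b - 6)*(b - 4)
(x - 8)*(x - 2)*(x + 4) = x^3 - 6*x^2 - 24*x + 64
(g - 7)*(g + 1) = g^2 - 6*g - 7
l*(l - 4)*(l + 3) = l^3 - l^2 - 12*l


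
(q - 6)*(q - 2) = q^2 - 8*q + 12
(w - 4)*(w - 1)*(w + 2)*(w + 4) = w^4 + w^3 - 18*w^2 - 16*w + 32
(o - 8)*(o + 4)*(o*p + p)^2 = o^4*p^2 - 2*o^3*p^2 - 39*o^2*p^2 - 68*o*p^2 - 32*p^2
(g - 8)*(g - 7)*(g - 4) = g^3 - 19*g^2 + 116*g - 224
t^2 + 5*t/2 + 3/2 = (t + 1)*(t + 3/2)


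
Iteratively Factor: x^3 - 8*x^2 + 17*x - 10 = (x - 1)*(x^2 - 7*x + 10) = (x - 2)*(x - 1)*(x - 5)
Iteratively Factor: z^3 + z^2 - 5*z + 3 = (z - 1)*(z^2 + 2*z - 3) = (z - 1)^2*(z + 3)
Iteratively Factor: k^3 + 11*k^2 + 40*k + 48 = (k + 4)*(k^2 + 7*k + 12) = (k + 3)*(k + 4)*(k + 4)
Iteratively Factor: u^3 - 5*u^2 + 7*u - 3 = (u - 1)*(u^2 - 4*u + 3) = (u - 1)^2*(u - 3)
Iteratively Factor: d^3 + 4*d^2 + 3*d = (d + 3)*(d^2 + d) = d*(d + 3)*(d + 1)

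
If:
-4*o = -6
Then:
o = 3/2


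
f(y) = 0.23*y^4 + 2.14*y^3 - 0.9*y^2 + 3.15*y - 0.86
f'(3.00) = 80.37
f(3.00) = 76.90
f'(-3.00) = 41.49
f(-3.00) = -57.56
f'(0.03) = 3.10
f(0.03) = -0.77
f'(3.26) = 97.39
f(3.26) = 99.96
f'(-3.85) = 52.74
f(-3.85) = -97.92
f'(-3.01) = 41.64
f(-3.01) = -57.98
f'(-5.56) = 53.49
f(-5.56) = -194.22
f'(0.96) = 8.15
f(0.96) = 3.42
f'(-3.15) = 43.77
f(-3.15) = -63.96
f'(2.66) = 61.10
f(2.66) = 52.94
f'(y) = 0.92*y^3 + 6.42*y^2 - 1.8*y + 3.15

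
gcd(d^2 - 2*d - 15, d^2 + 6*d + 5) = 1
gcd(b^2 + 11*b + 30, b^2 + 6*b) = b + 6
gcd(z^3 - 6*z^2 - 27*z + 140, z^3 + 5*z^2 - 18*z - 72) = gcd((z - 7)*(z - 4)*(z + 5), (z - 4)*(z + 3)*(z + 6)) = z - 4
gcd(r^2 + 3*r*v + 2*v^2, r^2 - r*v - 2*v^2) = r + v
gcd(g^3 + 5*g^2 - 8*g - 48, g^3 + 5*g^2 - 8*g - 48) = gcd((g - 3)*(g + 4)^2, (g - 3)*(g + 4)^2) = g^3 + 5*g^2 - 8*g - 48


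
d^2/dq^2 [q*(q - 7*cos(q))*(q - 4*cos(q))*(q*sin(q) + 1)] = -q^4*sin(q) + 22*q^3*sin(2*q) + 8*q^3*cos(q) + 5*q^2*sin(q) - 63*q^2*sin(3*q) + 11*q^2*cos(q) - 66*q^2*cos(2*q) + 44*q*sin(q) - 33*q*sin(2*q) + 28*q*cos(q) - 56*q*cos(2*q) + 84*q*cos(3*q) + 6*q + 14*sin(q) - 56*sin(2*q) + 14*sin(3*q) - 22*cos(q)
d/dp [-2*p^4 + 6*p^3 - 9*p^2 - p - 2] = -8*p^3 + 18*p^2 - 18*p - 1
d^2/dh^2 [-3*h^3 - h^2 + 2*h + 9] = -18*h - 2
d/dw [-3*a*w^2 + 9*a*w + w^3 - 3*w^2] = -6*a*w + 9*a + 3*w^2 - 6*w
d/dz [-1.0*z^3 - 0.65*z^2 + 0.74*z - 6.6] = -3.0*z^2 - 1.3*z + 0.74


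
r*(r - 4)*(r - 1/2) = r^3 - 9*r^2/2 + 2*r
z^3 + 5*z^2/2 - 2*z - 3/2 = (z - 1)*(z + 1/2)*(z + 3)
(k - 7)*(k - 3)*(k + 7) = k^3 - 3*k^2 - 49*k + 147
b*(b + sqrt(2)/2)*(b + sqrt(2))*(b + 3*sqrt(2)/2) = b^4 + 3*sqrt(2)*b^3 + 11*b^2/2 + 3*sqrt(2)*b/2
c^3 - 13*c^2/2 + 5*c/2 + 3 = (c - 6)*(c - 1)*(c + 1/2)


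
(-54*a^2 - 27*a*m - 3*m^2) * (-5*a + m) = 270*a^3 + 81*a^2*m - 12*a*m^2 - 3*m^3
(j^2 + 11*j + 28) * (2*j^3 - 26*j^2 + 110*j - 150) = 2*j^5 - 4*j^4 - 120*j^3 + 332*j^2 + 1430*j - 4200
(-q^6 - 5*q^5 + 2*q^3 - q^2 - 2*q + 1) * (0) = 0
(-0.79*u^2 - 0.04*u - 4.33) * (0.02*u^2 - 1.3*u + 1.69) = -0.0158*u^4 + 1.0262*u^3 - 1.3697*u^2 + 5.5614*u - 7.3177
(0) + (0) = 0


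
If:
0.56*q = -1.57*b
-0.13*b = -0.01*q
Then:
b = 0.00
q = 0.00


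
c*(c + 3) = c^2 + 3*c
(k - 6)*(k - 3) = k^2 - 9*k + 18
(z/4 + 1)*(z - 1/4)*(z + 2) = z^3/4 + 23*z^2/16 + 13*z/8 - 1/2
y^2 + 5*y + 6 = (y + 2)*(y + 3)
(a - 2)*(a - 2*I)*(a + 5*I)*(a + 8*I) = a^4 - 2*a^3 + 11*I*a^3 - 14*a^2 - 22*I*a^2 + 28*a + 80*I*a - 160*I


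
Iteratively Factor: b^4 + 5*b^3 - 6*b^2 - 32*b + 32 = (b - 2)*(b^3 + 7*b^2 + 8*b - 16) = (b - 2)*(b + 4)*(b^2 + 3*b - 4) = (b - 2)*(b - 1)*(b + 4)*(b + 4)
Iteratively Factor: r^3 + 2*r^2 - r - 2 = (r - 1)*(r^2 + 3*r + 2) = (r - 1)*(r + 2)*(r + 1)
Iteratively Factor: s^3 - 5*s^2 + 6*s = (s - 2)*(s^2 - 3*s) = (s - 3)*(s - 2)*(s)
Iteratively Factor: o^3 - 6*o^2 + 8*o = (o - 4)*(o^2 - 2*o) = o*(o - 4)*(o - 2)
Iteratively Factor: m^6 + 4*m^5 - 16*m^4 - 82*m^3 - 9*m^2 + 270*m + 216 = (m - 2)*(m^5 + 6*m^4 - 4*m^3 - 90*m^2 - 189*m - 108) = (m - 2)*(m + 3)*(m^4 + 3*m^3 - 13*m^2 - 51*m - 36) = (m - 2)*(m + 3)^2*(m^3 - 13*m - 12) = (m - 4)*(m - 2)*(m + 3)^2*(m^2 + 4*m + 3) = (m - 4)*(m - 2)*(m + 1)*(m + 3)^2*(m + 3)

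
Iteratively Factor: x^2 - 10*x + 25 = (x - 5)*(x - 5)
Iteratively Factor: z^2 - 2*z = (z - 2)*(z)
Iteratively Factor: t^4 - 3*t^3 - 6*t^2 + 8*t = (t - 1)*(t^3 - 2*t^2 - 8*t) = t*(t - 1)*(t^2 - 2*t - 8) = t*(t - 1)*(t + 2)*(t - 4)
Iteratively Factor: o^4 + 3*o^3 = (o + 3)*(o^3) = o*(o + 3)*(o^2) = o^2*(o + 3)*(o)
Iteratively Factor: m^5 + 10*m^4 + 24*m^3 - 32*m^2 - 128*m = (m - 2)*(m^4 + 12*m^3 + 48*m^2 + 64*m) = (m - 2)*(m + 4)*(m^3 + 8*m^2 + 16*m) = m*(m - 2)*(m + 4)*(m^2 + 8*m + 16) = m*(m - 2)*(m + 4)^2*(m + 4)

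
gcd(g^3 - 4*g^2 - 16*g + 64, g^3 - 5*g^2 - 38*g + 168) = g - 4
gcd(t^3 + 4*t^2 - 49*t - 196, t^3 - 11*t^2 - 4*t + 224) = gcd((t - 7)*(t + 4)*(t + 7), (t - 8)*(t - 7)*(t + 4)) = t^2 - 3*t - 28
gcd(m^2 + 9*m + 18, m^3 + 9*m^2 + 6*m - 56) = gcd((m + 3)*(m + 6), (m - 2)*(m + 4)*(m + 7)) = 1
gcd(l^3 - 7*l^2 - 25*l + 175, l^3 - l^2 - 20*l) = l - 5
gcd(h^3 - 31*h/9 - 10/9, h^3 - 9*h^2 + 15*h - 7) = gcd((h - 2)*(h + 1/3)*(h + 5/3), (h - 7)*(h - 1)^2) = 1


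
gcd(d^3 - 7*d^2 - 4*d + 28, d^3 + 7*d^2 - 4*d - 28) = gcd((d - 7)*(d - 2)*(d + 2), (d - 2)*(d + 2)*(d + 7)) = d^2 - 4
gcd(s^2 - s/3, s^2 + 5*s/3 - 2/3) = s - 1/3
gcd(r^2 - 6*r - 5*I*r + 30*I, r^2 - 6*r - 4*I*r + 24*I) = r - 6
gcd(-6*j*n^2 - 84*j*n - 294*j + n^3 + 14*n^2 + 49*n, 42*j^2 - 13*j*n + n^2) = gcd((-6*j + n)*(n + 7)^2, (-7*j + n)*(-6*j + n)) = 6*j - n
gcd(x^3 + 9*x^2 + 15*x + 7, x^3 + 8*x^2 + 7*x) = x^2 + 8*x + 7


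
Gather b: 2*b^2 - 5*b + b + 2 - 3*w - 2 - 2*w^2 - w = 2*b^2 - 4*b - 2*w^2 - 4*w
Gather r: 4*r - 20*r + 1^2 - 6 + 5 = -16*r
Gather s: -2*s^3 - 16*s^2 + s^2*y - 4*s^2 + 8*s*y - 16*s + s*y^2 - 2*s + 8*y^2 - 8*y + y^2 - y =-2*s^3 + s^2*(y - 20) + s*(y^2 + 8*y - 18) + 9*y^2 - 9*y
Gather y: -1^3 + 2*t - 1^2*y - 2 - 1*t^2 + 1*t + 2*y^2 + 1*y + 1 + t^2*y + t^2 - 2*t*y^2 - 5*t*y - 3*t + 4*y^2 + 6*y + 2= y^2*(6 - 2*t) + y*(t^2 - 5*t + 6)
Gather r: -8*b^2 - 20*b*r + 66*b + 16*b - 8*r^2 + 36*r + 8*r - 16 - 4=-8*b^2 + 82*b - 8*r^2 + r*(44 - 20*b) - 20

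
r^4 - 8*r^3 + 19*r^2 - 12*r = r*(r - 4)*(r - 3)*(r - 1)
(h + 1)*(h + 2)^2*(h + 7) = h^4 + 12*h^3 + 43*h^2 + 60*h + 28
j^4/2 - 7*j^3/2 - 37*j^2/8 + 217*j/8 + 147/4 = (j/2 + 1)*(j - 7)*(j - 7/2)*(j + 3/2)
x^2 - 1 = (x - 1)*(x + 1)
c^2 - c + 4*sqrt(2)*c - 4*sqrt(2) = (c - 1)*(c + 4*sqrt(2))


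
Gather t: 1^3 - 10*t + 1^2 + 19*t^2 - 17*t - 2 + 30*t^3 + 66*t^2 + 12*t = 30*t^3 + 85*t^2 - 15*t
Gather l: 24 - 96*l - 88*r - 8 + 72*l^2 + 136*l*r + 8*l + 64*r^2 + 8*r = 72*l^2 + l*(136*r - 88) + 64*r^2 - 80*r + 16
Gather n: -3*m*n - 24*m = -3*m*n - 24*m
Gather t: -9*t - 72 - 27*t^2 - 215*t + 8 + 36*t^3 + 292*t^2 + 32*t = 36*t^3 + 265*t^2 - 192*t - 64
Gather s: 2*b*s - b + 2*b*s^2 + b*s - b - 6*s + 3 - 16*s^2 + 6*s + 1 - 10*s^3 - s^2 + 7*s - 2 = -2*b - 10*s^3 + s^2*(2*b - 17) + s*(3*b + 7) + 2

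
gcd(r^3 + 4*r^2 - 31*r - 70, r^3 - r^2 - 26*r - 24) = 1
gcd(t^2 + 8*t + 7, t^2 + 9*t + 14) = t + 7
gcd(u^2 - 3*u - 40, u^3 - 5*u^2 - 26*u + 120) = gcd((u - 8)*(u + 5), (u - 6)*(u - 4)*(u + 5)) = u + 5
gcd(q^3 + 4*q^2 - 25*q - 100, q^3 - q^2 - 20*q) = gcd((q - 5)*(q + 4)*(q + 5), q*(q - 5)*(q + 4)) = q^2 - q - 20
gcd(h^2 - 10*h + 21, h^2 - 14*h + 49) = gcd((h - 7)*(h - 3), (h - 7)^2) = h - 7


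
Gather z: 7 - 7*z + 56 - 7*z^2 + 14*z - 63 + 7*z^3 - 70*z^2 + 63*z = 7*z^3 - 77*z^2 + 70*z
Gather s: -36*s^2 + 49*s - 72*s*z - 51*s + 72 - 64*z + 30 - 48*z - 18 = -36*s^2 + s*(-72*z - 2) - 112*z + 84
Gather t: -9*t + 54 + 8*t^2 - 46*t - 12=8*t^2 - 55*t + 42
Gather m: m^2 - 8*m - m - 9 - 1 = m^2 - 9*m - 10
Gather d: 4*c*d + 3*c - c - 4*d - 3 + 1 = 2*c + d*(4*c - 4) - 2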